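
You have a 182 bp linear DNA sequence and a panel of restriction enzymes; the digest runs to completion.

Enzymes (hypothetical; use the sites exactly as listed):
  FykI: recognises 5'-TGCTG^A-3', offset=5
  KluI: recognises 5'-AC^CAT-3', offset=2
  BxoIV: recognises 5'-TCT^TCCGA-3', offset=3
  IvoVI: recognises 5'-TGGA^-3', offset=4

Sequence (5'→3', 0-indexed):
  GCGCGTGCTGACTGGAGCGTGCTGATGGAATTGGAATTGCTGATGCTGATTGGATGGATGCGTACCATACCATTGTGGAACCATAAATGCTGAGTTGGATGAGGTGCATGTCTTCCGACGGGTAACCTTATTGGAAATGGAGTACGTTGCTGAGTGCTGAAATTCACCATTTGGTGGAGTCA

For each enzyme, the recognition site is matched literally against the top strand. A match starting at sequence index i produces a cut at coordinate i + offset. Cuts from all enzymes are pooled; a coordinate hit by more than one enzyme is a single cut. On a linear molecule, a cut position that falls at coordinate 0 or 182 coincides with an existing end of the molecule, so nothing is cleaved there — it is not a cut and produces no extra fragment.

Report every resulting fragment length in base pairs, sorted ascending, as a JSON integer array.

Scan for sites:
  FykI TGCTGA/5: at [5, 19, 37, 43, 87, 147, 154] ⇒ [10, 24, 42, 48, 92, 152, 159]
  KluI ACCAT/2: at [63, 68, 79, 165] ⇒ [65, 70, 81, 167]
  BxoIV TCTTCCGA/3: at [110] ⇒ [113]
  IvoVI TGGA/4: at [12, 25, 31, 50, 54, 75, 95, 131, 137, 174] ⇒ [16, 29, 35, 54, 58, 79, 99, 135, 141, 178]

All cut coordinates (distinct, sorted): [10, 16, 24, 29, 35, 42, 48, 54, 58, 65, 70, 79, 81, 92, 99, 113, 135, 141, 152, 159, 167, 178]

Fragments:
  [0,10): 10 bp
  [10,16): 6 bp
  [16,24): 8 bp
  [24,29): 5 bp
  [29,35): 6 bp
  [35,42): 7 bp
  [42,48): 6 bp
  [48,54): 6 bp
  [54,58): 4 bp
  [58,65): 7 bp
  [65,70): 5 bp
  [70,79): 9 bp
  [79,81): 2 bp
  [81,92): 11 bp
  [92,99): 7 bp
  [99,113): 14 bp
  [113,135): 22 bp
  [135,141): 6 bp
  [141,152): 11 bp
  [152,159): 7 bp
  [159,167): 8 bp
  [167,178): 11 bp
  [178,182): 4 bp

[2,4,4,5,5,6,6,6,6,6,7,7,7,7,8,8,9,10,11,11,11,14,22]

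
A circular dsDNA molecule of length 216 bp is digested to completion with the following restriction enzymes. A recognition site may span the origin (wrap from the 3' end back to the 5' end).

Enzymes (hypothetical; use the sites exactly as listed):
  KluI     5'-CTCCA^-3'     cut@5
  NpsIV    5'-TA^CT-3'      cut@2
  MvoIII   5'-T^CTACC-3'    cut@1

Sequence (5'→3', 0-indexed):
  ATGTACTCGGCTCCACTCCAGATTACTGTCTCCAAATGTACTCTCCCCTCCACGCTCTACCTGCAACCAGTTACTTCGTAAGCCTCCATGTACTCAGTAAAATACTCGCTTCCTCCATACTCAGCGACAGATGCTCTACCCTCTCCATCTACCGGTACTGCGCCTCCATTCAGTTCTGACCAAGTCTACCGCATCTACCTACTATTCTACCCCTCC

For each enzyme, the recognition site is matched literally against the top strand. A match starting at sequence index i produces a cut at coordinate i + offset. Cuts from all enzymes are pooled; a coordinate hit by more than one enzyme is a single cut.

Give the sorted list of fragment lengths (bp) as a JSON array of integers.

Site scan:
  KluI CTCCA/5: at [10, 15, 29, 47, 83, 112, 142, 163, 212] ⇒ [1, 15, 20, 34, 52, 88, 117, 147, 168]
  NpsIV TACT/2: at [3, 23, 38, 71, 90, 102, 117, 155, 199] ⇒ [5, 25, 40, 73, 92, 104, 119, 157, 201]
  MvoIII TCTACC/1: at [55, 134, 147, 184, 193, 205] ⇒ [56, 135, 148, 185, 194, 206]

All cut coordinates (distinct, sorted): [1, 5, 15, 20, 25, 34, 40, 52, 56, 73, 88, 92, 104, 117, 119, 135, 147, 148, 157, 168, 185, 194, 201, 206]

Fragments:
  1→5: 4 bp
  5→15: 10 bp
  15→20: 5 bp
  20→25: 5 bp
  25→34: 9 bp
  34→40: 6 bp
  40→52: 12 bp
  52→56: 4 bp
  56→73: 17 bp
  73→88: 15 bp
  88→92: 4 bp
  92→104: 12 bp
  104→117: 13 bp
  117→119: 2 bp
  119→135: 16 bp
  135→147: 12 bp
  147→148: 1 bp
  148→157: 9 bp
  157→168: 11 bp
  168→185: 17 bp
  185→194: 9 bp
  194→201: 7 bp
  201→206: 5 bp
  206→1 (wrap): 216-206+1 = 11 bp

[1,2,4,4,4,5,5,5,6,7,9,9,9,10,11,11,12,12,12,13,15,16,17,17]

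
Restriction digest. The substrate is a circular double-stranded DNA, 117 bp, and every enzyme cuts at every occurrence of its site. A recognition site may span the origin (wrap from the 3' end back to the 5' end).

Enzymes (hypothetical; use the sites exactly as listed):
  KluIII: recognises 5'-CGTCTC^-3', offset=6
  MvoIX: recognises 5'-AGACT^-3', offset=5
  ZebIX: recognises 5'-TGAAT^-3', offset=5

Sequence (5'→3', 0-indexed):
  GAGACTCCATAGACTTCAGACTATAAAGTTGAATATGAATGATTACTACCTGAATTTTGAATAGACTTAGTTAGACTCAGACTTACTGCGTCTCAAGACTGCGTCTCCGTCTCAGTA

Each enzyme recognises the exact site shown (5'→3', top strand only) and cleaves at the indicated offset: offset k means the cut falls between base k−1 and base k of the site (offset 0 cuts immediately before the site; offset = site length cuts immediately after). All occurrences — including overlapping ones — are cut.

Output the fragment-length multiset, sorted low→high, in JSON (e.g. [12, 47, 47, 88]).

Per-enzyme occurrences:
  KluIII (CGTCTC, off=6): starts [88, 101, 107] → cuts [94, 107, 113]
  MvoIX (AGACT, off=5): starts [1, 10, 17, 62, 72, 78, 95] → cuts [6, 15, 22, 67, 77, 83, 100]
  ZebIX (TGAAT, off=5): starts [29, 35, 50, 57] → cuts [34, 40, 55, 62]

All cut coordinates (distinct, sorted): [6, 15, 22, 34, 40, 55, 62, 67, 77, 83, 94, 100, 107, 113]

Fragments:
  6→15: 9 bp
  15→22: 7 bp
  22→34: 12 bp
  34→40: 6 bp
  40→55: 15 bp
  55→62: 7 bp
  62→67: 5 bp
  67→77: 10 bp
  77→83: 6 bp
  83→94: 11 bp
  94→100: 6 bp
  100→107: 7 bp
  107→113: 6 bp
  113→6 (wrap): 117-113+6 = 10 bp

[5,6,6,6,6,7,7,7,9,10,10,11,12,15]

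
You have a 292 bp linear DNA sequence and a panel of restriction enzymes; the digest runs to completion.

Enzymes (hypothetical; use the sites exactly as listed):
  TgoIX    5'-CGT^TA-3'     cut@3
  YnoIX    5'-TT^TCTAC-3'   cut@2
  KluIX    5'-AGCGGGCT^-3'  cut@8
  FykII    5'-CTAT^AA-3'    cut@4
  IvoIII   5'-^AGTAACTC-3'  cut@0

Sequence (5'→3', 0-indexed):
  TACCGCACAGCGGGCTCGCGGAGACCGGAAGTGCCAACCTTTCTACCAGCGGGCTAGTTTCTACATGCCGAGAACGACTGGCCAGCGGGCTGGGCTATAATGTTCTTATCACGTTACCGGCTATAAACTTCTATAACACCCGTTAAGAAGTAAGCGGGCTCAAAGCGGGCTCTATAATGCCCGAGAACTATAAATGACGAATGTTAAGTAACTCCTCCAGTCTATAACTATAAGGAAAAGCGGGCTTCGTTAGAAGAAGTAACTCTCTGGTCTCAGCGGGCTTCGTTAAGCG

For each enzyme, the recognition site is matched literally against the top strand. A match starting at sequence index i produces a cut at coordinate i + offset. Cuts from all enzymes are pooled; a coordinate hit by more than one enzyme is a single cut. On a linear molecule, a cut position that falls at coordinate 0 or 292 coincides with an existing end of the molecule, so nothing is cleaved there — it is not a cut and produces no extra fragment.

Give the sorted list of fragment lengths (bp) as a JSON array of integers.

[4,4,4,4,6,6,7,7,9,10,10,11,14,15,15,16,16,16,17,19,25,25,32]

Site scan:
  TgoIX CGTTA/3: at [111, 140, 247, 283] ⇒ [114, 143, 250, 286]
  YnoIX TTTCTAC/2: at [39, 57] ⇒ [41, 59]
  KluIX AGCGGGCT/8: at [8, 47, 83, 152, 163, 238, 274] ⇒ [16, 55, 91, 160, 171, 246, 282]
  FykII CTATAA/4: at [94, 120, 130, 171, 187, 221, 227] ⇒ [98, 124, 134, 175, 191, 225, 231]
  IvoIII AGTAACTC/0: at [206, 257] ⇒ [206, 257]

Pooled cuts: [16, 41, 55, 59, 91, 98, 114, 124, 134, 143, 160, 171, 175, 191, 206, 225, 231, 246, 250, 257, 282, 286]

Fragments:
  [0,16): 16 bp
  [16,41): 25 bp
  [41,55): 14 bp
  [55,59): 4 bp
  [59,91): 32 bp
  [91,98): 7 bp
  [98,114): 16 bp
  [114,124): 10 bp
  [124,134): 10 bp
  [134,143): 9 bp
  [143,160): 17 bp
  [160,171): 11 bp
  [171,175): 4 bp
  [175,191): 16 bp
  [191,206): 15 bp
  [206,225): 19 bp
  [225,231): 6 bp
  [231,246): 15 bp
  [246,250): 4 bp
  [250,257): 7 bp
  [257,282): 25 bp
  [282,286): 4 bp
  [286,292): 6 bp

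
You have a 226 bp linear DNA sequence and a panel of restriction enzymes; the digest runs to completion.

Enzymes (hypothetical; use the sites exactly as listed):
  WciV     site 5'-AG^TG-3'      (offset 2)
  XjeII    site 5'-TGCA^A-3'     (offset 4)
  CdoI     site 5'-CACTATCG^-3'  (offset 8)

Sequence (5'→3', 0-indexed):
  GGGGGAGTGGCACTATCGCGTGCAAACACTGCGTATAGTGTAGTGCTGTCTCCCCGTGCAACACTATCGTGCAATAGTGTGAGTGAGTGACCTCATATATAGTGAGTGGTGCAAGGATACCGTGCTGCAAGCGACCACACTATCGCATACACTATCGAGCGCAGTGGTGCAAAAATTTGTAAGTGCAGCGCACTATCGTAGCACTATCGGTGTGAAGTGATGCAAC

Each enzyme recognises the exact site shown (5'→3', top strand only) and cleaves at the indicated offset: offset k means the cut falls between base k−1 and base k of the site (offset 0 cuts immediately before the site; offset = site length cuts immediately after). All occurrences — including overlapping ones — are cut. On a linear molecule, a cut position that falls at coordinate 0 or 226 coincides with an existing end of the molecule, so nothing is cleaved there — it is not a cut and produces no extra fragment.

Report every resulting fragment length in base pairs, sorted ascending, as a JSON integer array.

Per-enzyme occurrences:
  WciV AGTG/2: at [5, 36, 41, 75, 81, 85, 100, 104, 162, 181, 215] ⇒ [7, 38, 43, 77, 83, 87, 102, 106, 164, 183, 217]
  XjeII TGCAA/4: at [20, 56, 69, 109, 125, 167, 220] ⇒ [24, 60, 73, 113, 129, 171, 224]
  CdoI CACTATCG/8: at [10, 61, 137, 149, 190, 201] ⇒ [18, 69, 145, 157, 198, 209]

Pooled cuts: [7, 18, 24, 38, 43, 60, 69, 73, 77, 83, 87, 102, 106, 113, 129, 145, 157, 164, 171, 183, 198, 209, 217, 224]

Fragment lengths:
  [0,7): 7 bp
  [7,18): 11 bp
  [18,24): 6 bp
  [24,38): 14 bp
  [38,43): 5 bp
  [43,60): 17 bp
  [60,69): 9 bp
  [69,73): 4 bp
  [73,77): 4 bp
  [77,83): 6 bp
  [83,87): 4 bp
  [87,102): 15 bp
  [102,106): 4 bp
  [106,113): 7 bp
  [113,129): 16 bp
  [129,145): 16 bp
  [145,157): 12 bp
  [157,164): 7 bp
  [164,171): 7 bp
  [171,183): 12 bp
  [183,198): 15 bp
  [198,209): 11 bp
  [209,217): 8 bp
  [217,224): 7 bp
  [224,226): 2 bp

[2,4,4,4,4,5,6,6,7,7,7,7,7,8,9,11,11,12,12,14,15,15,16,16,17]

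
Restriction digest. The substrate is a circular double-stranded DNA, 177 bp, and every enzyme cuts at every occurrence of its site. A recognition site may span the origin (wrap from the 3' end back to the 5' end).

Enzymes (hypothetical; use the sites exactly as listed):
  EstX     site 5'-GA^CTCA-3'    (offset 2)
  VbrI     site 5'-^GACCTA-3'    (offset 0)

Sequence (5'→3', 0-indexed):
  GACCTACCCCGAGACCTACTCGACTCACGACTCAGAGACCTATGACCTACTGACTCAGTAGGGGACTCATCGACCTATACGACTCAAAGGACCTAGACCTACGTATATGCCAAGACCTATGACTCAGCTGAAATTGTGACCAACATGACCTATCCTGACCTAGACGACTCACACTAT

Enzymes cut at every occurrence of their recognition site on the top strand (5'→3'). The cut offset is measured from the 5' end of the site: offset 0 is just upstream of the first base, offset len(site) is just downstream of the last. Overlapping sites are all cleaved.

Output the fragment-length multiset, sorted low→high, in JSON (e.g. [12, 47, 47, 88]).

[6,6,6,7,7,7,9,10,10,10,11,11,11,12,12,18,24]

Scan for sites:
  EstX (GACTCA, off=2): starts [21, 28, 51, 63, 80, 120, 165] → cuts [23, 30, 53, 65, 82, 122, 167]
  VbrI (GACCTA, off=0): starts [0, 12, 36, 43, 71, 89, 95, 113, 146, 156] → cuts [0, 12, 36, 43, 71, 89, 95, 113, 146, 156]

All cut coordinates (distinct, sorted): [0, 12, 23, 30, 36, 43, 53, 65, 71, 82, 89, 95, 113, 122, 146, 156, 167]

Fragments:
  0→12: 12 bp
  12→23: 11 bp
  23→30: 7 bp
  30→36: 6 bp
  36→43: 7 bp
  43→53: 10 bp
  53→65: 12 bp
  65→71: 6 bp
  71→82: 11 bp
  82→89: 7 bp
  89→95: 6 bp
  95→113: 18 bp
  113→122: 9 bp
  122→146: 24 bp
  146→156: 10 bp
  156→167: 11 bp
  167→0 (wrap): 177-167+0 = 10 bp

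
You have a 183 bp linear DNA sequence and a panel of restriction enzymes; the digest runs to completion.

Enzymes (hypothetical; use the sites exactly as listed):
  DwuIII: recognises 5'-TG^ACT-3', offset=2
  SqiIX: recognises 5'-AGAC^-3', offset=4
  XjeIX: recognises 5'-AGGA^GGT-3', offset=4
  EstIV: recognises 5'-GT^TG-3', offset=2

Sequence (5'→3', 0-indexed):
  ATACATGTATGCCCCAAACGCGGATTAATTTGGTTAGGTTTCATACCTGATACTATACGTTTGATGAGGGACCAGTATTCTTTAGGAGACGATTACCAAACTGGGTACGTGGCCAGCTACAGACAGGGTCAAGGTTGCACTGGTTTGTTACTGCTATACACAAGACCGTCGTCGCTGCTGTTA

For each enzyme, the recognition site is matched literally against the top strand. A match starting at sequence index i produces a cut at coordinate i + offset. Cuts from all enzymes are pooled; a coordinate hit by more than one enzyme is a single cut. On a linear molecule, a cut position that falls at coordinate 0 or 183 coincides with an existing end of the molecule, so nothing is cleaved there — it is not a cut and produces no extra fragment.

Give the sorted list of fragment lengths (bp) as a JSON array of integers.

[11,17,31,34,90]

Scan for sites:
  DwuIII (TGACT, off=2): no sites
  SqiIX (AGAC, off=4): starts [86, 120, 162] → cuts [90, 124, 166]
  XjeIX (AGGAGGT, off=4): no sites
  EstIV (GTTG, off=2): starts [133] → cuts [135]

Pooled cuts: [90, 124, 135, 166]

Fragments:
  [0,90): 90 bp
  [90,124): 34 bp
  [124,135): 11 bp
  [135,166): 31 bp
  [166,183): 17 bp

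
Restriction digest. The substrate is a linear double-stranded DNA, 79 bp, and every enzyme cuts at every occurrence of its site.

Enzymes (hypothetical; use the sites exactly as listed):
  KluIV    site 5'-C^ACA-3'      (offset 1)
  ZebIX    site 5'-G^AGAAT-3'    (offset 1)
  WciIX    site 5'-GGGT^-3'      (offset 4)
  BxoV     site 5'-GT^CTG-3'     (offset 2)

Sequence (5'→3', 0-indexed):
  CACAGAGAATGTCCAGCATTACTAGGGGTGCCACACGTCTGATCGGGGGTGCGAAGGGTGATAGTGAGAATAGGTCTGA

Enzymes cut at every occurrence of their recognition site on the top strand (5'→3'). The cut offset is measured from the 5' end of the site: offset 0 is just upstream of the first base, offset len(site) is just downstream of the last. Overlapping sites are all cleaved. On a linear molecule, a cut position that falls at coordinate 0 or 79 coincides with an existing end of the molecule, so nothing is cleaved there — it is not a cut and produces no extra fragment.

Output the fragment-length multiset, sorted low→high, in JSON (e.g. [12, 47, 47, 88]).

Per-enzyme occurrences:
  KluIV (CACA, off=1): starts [0, 31] → cuts [1, 32]
  ZebIX (GAGAAT, off=1): starts [4, 65] → cuts [5, 66]
  WciIX (GGGT, off=4): starts [25, 46, 55] → cuts [29, 50, 59]
  BxoV (GTCTG, off=2): starts [36, 73] → cuts [38, 75]

Pooled cuts: [1, 5, 29, 32, 38, 50, 59, 66, 75]

Fragment lengths:
  [0,1): 1 bp
  [1,5): 4 bp
  [5,29): 24 bp
  [29,32): 3 bp
  [32,38): 6 bp
  [38,50): 12 bp
  [50,59): 9 bp
  [59,66): 7 bp
  [66,75): 9 bp
  [75,79): 4 bp

[1,3,4,4,6,7,9,9,12,24]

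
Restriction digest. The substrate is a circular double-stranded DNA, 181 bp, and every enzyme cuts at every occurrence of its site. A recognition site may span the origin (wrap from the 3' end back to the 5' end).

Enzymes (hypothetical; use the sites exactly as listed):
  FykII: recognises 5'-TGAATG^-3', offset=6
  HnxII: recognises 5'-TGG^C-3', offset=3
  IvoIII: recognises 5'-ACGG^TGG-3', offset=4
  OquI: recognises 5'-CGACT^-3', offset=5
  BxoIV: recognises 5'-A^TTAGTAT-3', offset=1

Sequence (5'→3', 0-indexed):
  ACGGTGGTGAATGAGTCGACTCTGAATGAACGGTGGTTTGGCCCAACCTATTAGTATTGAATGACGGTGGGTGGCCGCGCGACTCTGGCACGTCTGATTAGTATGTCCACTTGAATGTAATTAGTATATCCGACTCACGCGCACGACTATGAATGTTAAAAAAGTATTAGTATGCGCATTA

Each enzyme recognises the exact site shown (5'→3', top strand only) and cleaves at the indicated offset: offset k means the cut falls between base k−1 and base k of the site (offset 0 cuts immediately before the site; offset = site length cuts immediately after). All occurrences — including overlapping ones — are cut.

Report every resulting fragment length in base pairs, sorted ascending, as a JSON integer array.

[3,4,4,5,7,7,7,8,8,9,9,9,10,11,13,13,15,19,20]

Per-enzyme occurrences:
  FykII TGAATG/6: at [7, 22, 57, 111, 149] ⇒ [13, 28, 63, 117, 155]
  HnxII TGGC/3: at [38, 71, 85] ⇒ [41, 74, 88]
  IvoIII ACGGTGG/4: at [0, 29, 63] ⇒ [4, 33, 67]
  OquI CGACT/5: at [16, 79, 130, 143] ⇒ [21, 84, 135, 148]
  BxoIV ATTAGTAT/1: at [49, 96, 119, 165] ⇒ [50, 97, 120, 166]

Pooled cuts: [4, 13, 21, 28, 33, 41, 50, 63, 67, 74, 84, 88, 97, 117, 120, 135, 148, 155, 166]

Fragments:
  4→13: 9 bp
  13→21: 8 bp
  21→28: 7 bp
  28→33: 5 bp
  33→41: 8 bp
  41→50: 9 bp
  50→63: 13 bp
  63→67: 4 bp
  67→74: 7 bp
  74→84: 10 bp
  84→88: 4 bp
  88→97: 9 bp
  97→117: 20 bp
  117→120: 3 bp
  120→135: 15 bp
  135→148: 13 bp
  148→155: 7 bp
  155→166: 11 bp
  166→4 (wrap): 181-166+4 = 19 bp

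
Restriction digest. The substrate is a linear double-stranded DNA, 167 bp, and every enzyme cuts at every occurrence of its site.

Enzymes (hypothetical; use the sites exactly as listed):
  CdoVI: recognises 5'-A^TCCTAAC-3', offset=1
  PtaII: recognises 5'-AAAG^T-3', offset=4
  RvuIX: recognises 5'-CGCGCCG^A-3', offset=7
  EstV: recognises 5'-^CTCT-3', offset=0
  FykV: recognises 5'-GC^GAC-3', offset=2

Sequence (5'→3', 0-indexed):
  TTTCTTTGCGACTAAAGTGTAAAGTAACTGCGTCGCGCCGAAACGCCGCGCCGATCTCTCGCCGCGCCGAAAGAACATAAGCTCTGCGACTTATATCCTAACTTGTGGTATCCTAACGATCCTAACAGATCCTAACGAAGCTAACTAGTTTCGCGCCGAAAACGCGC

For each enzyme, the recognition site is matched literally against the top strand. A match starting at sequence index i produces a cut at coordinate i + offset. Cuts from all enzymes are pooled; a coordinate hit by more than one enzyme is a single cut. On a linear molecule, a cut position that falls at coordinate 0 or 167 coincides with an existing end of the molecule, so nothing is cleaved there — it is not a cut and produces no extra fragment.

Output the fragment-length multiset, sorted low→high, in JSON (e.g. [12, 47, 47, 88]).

[2,6,7,8,8,9,9,9,10,12,13,14,15,16,29]

Scan for sites:
  CdoVI ATCCTAAC/1: at [94, 109, 118, 128] ⇒ [95, 110, 119, 129]
  PtaII AAAGT/4: at [13, 20] ⇒ [17, 24]
  RvuIX CGCGCCGA/7: at [33, 46, 62, 151] ⇒ [40, 53, 69, 158]
  EstV CTCT/0: at [55, 81] ⇒ [55, 81]
  FykV GCGAC/2: at [7, 85] ⇒ [9, 87]

Pooled cuts: [9, 17, 24, 40, 53, 55, 69, 81, 87, 95, 110, 119, 129, 158]

Fragment lengths:
  [0,9): 9 bp
  [9,17): 8 bp
  [17,24): 7 bp
  [24,40): 16 bp
  [40,53): 13 bp
  [53,55): 2 bp
  [55,69): 14 bp
  [69,81): 12 bp
  [81,87): 6 bp
  [87,95): 8 bp
  [95,110): 15 bp
  [110,119): 9 bp
  [119,129): 10 bp
  [129,158): 29 bp
  [158,167): 9 bp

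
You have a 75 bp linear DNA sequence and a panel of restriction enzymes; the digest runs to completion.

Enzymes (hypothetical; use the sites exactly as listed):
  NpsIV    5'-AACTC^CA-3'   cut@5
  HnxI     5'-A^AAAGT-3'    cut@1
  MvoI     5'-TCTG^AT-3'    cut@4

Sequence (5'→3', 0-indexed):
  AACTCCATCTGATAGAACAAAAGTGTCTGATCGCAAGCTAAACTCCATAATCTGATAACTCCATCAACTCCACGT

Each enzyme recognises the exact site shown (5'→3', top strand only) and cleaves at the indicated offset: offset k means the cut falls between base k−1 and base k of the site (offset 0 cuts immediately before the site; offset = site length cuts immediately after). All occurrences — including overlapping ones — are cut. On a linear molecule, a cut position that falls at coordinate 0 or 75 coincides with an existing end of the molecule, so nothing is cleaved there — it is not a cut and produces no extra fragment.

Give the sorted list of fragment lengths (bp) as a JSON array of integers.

Site scan:
  NpsIV (AACTCCA, off=5): starts [0, 40, 56, 65] → cuts [5, 45, 61, 70]
  HnxI (AAAAGT, off=1): starts [18] → cuts [19]
  MvoI (TCTGAT, off=4): starts [7, 25, 50] → cuts [11, 29, 54]

Pooled cuts: [5, 11, 19, 29, 45, 54, 61, 70]

Fragment lengths:
  [0,5): 5 bp
  [5,11): 6 bp
  [11,19): 8 bp
  [19,29): 10 bp
  [29,45): 16 bp
  [45,54): 9 bp
  [54,61): 7 bp
  [61,70): 9 bp
  [70,75): 5 bp

[5,5,6,7,8,9,9,10,16]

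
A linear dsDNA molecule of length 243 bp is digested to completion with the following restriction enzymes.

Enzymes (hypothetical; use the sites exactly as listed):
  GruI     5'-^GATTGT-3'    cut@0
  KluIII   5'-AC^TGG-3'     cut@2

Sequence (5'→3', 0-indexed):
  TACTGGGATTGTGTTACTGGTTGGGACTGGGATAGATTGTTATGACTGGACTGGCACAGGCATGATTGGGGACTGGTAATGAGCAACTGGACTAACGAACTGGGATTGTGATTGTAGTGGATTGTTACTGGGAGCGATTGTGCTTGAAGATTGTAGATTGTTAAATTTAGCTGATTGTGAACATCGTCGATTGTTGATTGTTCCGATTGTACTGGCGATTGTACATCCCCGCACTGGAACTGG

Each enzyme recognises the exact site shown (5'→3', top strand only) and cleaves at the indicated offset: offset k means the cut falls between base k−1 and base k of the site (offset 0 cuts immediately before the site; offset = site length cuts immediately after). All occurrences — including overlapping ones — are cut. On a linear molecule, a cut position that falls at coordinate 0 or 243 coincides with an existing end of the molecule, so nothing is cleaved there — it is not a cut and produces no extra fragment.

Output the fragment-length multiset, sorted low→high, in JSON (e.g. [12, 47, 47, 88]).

[3,3,3,3,4,5,6,6,7,7,7,7,8,9,9,10,10,11,12,13,13,14,16,17,18,22]

Scan for sites:
  GruI GATTGT/0: at [6, 34, 103, 109, 119, 135, 148, 155, 172, 188, 195, 204, 216] ⇒ [6, 34, 103, 109, 119, 135, 148, 155, 172, 188, 195, 204, 216]
  KluIII ACTGG/2: at [1, 15, 25, 44, 49, 71, 85, 98, 126, 210, 232, 238] ⇒ [3, 17, 27, 46, 51, 73, 87, 100, 128, 212, 234, 240]

Pooled cuts: [3, 6, 17, 27, 34, 46, 51, 73, 87, 100, 103, 109, 119, 128, 135, 148, 155, 172, 188, 195, 204, 212, 216, 234, 240]

Fragments:
  [0,3): 3 bp
  [3,6): 3 bp
  [6,17): 11 bp
  [17,27): 10 bp
  [27,34): 7 bp
  [34,46): 12 bp
  [46,51): 5 bp
  [51,73): 22 bp
  [73,87): 14 bp
  [87,100): 13 bp
  [100,103): 3 bp
  [103,109): 6 bp
  [109,119): 10 bp
  [119,128): 9 bp
  [128,135): 7 bp
  [135,148): 13 bp
  [148,155): 7 bp
  [155,172): 17 bp
  [172,188): 16 bp
  [188,195): 7 bp
  [195,204): 9 bp
  [204,212): 8 bp
  [212,216): 4 bp
  [216,234): 18 bp
  [234,240): 6 bp
  [240,243): 3 bp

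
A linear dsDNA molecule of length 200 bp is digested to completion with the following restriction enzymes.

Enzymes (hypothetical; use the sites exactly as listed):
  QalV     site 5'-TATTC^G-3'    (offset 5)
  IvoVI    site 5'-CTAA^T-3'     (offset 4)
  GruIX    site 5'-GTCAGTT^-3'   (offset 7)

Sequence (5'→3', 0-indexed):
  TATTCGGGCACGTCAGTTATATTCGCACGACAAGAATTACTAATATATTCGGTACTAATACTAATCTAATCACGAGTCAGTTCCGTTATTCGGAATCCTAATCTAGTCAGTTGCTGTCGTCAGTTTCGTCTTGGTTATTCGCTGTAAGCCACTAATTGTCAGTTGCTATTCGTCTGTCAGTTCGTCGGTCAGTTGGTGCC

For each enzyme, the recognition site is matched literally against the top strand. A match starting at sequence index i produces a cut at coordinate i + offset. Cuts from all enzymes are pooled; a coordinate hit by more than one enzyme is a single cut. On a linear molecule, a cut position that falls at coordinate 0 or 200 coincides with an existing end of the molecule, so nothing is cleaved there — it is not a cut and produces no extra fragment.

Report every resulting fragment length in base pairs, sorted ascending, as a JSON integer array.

[5,5,6,6,6,7,7,8,9,9,10,11,11,12,13,13,13,15,15,19]

Site scan:
  QalV TATTCG/5: at [0, 19, 45, 86, 135, 166] ⇒ [5, 24, 50, 91, 140, 171]
  IvoVI CTAAT/4: at [39, 54, 60, 65, 97, 151] ⇒ [43, 58, 64, 69, 101, 155]
  GruIX GTCAGTT/7: at [11, 75, 105, 118, 157, 175, 187] ⇒ [18, 82, 112, 125, 164, 182, 194]

All cut coordinates (distinct, sorted): [5, 18, 24, 43, 50, 58, 64, 69, 82, 91, 101, 112, 125, 140, 155, 164, 171, 182, 194]

Fragment lengths:
  [0,5): 5 bp
  [5,18): 13 bp
  [18,24): 6 bp
  [24,43): 19 bp
  [43,50): 7 bp
  [50,58): 8 bp
  [58,64): 6 bp
  [64,69): 5 bp
  [69,82): 13 bp
  [82,91): 9 bp
  [91,101): 10 bp
  [101,112): 11 bp
  [112,125): 13 bp
  [125,140): 15 bp
  [140,155): 15 bp
  [155,164): 9 bp
  [164,171): 7 bp
  [171,182): 11 bp
  [182,194): 12 bp
  [194,200): 6 bp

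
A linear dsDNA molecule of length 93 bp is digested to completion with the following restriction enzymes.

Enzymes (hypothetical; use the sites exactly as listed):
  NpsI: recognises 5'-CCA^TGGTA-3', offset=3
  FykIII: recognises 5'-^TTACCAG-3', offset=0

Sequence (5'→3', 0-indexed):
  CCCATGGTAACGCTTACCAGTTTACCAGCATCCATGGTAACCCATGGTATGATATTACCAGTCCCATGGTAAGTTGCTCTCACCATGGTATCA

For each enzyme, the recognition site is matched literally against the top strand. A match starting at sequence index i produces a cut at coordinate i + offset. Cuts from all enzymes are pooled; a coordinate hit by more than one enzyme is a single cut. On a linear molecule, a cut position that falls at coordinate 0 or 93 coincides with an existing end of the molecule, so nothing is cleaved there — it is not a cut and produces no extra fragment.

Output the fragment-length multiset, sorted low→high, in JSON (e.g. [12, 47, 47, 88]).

[4,8,8,9,10,10,12,13,19]

Per-enzyme occurrences:
  NpsI CCATGGTA/3: at [1, 31, 41, 63, 82] ⇒ [4, 34, 44, 66, 85]
  FykIII TTACCAG/0: at [13, 21, 54] ⇒ [13, 21, 54]

All cut coordinates (distinct, sorted): [4, 13, 21, 34, 44, 54, 66, 85]

Fragment lengths:
  [0,4): 4 bp
  [4,13): 9 bp
  [13,21): 8 bp
  [21,34): 13 bp
  [34,44): 10 bp
  [44,54): 10 bp
  [54,66): 12 bp
  [66,85): 19 bp
  [85,93): 8 bp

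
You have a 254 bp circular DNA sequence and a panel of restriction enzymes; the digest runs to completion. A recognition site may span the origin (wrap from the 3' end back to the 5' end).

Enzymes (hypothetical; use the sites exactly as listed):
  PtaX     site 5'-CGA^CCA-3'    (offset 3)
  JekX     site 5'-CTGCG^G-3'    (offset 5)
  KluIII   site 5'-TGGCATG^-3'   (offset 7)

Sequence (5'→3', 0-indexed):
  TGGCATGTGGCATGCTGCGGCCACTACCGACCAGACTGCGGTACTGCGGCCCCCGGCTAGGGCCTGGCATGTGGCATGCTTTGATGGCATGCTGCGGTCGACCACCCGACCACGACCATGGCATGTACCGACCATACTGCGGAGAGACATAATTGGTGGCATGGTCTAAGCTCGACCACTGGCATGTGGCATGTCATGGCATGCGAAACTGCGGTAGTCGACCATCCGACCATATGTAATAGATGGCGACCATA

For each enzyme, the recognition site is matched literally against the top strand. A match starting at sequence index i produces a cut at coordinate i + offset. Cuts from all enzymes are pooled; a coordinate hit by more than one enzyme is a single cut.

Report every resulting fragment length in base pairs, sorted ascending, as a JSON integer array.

Site scan:
  PtaX (CGACCA, off=3): starts [27, 98, 106, 112, 128, 172, 218, 226, 246] → cuts [30, 101, 109, 115, 131, 175, 221, 229, 249]
  JekX (CTGCGG, off=5): starts [14, 35, 43, 91, 136, 208] → cuts [19, 40, 48, 96, 141, 213]
  KluIII (TGGCATG, off=7): starts [0, 7, 64, 71, 84, 118, 156, 179, 186, 196] → cuts [7, 14, 71, 78, 91, 125, 163, 186, 193, 203]

All cut coordinates (distinct, sorted): [7, 14, 19, 30, 40, 48, 71, 78, 91, 96, 101, 109, 115, 125, 131, 141, 163, 175, 186, 193, 203, 213, 221, 229, 249]

Fragments:
  7→14: 7 bp
  14→19: 5 bp
  19→30: 11 bp
  30→40: 10 bp
  40→48: 8 bp
  48→71: 23 bp
  71→78: 7 bp
  78→91: 13 bp
  91→96: 5 bp
  96→101: 5 bp
  101→109: 8 bp
  109→115: 6 bp
  115→125: 10 bp
  125→131: 6 bp
  131→141: 10 bp
  141→163: 22 bp
  163→175: 12 bp
  175→186: 11 bp
  186→193: 7 bp
  193→203: 10 bp
  203→213: 10 bp
  213→221: 8 bp
  221→229: 8 bp
  229→249: 20 bp
  249→7 (wrap): 254-249+7 = 12 bp

[5,5,5,6,6,7,7,7,8,8,8,8,10,10,10,10,10,11,11,12,12,13,20,22,23]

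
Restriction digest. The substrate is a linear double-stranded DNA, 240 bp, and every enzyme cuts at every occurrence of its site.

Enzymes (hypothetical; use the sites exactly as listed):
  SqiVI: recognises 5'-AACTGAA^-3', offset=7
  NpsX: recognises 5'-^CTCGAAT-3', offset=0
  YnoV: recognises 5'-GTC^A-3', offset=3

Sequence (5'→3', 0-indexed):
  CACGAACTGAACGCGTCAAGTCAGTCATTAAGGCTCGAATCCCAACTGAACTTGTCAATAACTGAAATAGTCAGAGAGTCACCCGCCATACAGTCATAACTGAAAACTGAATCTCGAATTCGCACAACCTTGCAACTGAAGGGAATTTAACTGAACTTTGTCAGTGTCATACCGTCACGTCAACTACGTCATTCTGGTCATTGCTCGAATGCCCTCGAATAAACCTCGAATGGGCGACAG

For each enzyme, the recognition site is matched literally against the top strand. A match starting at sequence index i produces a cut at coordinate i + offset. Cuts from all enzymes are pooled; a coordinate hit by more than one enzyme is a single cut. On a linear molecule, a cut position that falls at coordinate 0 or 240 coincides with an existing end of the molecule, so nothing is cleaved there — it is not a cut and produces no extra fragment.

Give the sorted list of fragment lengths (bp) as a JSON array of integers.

[1,4,4,5,5,6,6,6,6,7,7,7,8,8,9,9,9,10,10,11,11,15,15,16,17,28]

Scan for sites:
  SqiVI (AACTGAA, off=7): starts [4, 43, 59, 97, 104, 133, 148] → cuts [11, 50, 66, 104, 111, 140, 155]
  NpsX (CTCGAAT, off=0): starts [33, 112, 203, 213, 224] → cuts [33, 112, 203, 213, 224]
  YnoV (GTCA, off=3): starts [14, 19, 23, 53, 69, 77, 92, 159, 165, 173, 178, 187, 196] → cuts [17, 22, 26, 56, 72, 80, 95, 162, 168, 176, 181, 190, 199]

Pooled cuts: [11, 17, 22, 26, 33, 50, 56, 66, 72, 80, 95, 104, 111, 112, 140, 155, 162, 168, 176, 181, 190, 199, 203, 213, 224]

Fragment lengths:
  [0,11): 11 bp
  [11,17): 6 bp
  [17,22): 5 bp
  [22,26): 4 bp
  [26,33): 7 bp
  [33,50): 17 bp
  [50,56): 6 bp
  [56,66): 10 bp
  [66,72): 6 bp
  [72,80): 8 bp
  [80,95): 15 bp
  [95,104): 9 bp
  [104,111): 7 bp
  [111,112): 1 bp
  [112,140): 28 bp
  [140,155): 15 bp
  [155,162): 7 bp
  [162,168): 6 bp
  [168,176): 8 bp
  [176,181): 5 bp
  [181,190): 9 bp
  [190,199): 9 bp
  [199,203): 4 bp
  [203,213): 10 bp
  [213,224): 11 bp
  [224,240): 16 bp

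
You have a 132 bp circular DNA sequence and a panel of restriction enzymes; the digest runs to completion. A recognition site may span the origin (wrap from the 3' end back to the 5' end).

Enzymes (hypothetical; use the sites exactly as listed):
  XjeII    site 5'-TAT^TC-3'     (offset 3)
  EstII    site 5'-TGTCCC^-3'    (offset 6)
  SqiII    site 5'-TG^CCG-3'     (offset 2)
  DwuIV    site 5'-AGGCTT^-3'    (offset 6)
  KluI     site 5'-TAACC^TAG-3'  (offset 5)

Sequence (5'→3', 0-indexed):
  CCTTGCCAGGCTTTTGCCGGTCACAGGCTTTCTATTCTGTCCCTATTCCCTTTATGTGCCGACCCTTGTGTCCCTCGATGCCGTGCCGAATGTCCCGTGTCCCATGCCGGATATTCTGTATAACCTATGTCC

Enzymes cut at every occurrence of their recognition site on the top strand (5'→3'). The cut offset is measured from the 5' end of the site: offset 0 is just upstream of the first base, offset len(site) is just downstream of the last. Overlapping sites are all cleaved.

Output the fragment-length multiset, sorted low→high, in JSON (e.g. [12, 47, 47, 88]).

[3,3,3,5,5,6,7,8,8,11,12,12,14,16,19]

Scan for sites:
  XjeII TATTC/3: at [32, 43, 111] ⇒ [35, 46, 114]
  EstII TGTCCC/6: at [37, 68, 90, 97, 127] ⇒ [1, 43, 74, 96, 103]
  SqiII TGCCG/2: at [14, 56, 78, 83, 104] ⇒ [16, 58, 80, 85, 106]
  DwuIV AGGCTT/6: at [7, 24] ⇒ [13, 30]
  KluI (TAACCTAG, off=5): no sites

All cut coordinates (distinct, sorted): [1, 13, 16, 30, 35, 43, 46, 58, 74, 80, 85, 96, 103, 106, 114]

Fragments:
  1→13: 12 bp
  13→16: 3 bp
  16→30: 14 bp
  30→35: 5 bp
  35→43: 8 bp
  43→46: 3 bp
  46→58: 12 bp
  58→74: 16 bp
  74→80: 6 bp
  80→85: 5 bp
  85→96: 11 bp
  96→103: 7 bp
  103→106: 3 bp
  106→114: 8 bp
  114→1 (wrap): 132-114+1 = 19 bp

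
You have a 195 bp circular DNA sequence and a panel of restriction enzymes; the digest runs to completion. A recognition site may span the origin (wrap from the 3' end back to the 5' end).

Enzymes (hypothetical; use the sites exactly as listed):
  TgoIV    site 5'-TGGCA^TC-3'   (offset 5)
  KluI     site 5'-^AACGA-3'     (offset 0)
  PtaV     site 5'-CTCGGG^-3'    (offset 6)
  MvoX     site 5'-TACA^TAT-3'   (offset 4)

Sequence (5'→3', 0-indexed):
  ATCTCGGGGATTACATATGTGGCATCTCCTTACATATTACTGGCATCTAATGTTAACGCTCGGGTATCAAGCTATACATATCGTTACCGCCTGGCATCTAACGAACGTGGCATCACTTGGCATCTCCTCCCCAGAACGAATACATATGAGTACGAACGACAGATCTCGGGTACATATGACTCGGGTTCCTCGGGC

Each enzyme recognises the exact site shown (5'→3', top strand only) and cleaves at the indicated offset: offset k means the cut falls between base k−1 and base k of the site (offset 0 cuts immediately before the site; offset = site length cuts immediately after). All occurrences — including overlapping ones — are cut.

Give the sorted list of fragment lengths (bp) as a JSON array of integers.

Scan for sites:
  TgoIV TGGCATC/5: at [19, 40, 91, 107, 117] ⇒ [24, 45, 96, 112, 122]
  KluI AACGA/0: at [99, 134, 154] ⇒ [99, 134, 154]
  PtaV CTCGGG/6: at [2, 58, 164, 179, 188] ⇒ [8, 64, 170, 185, 194]
  MvoX TACATAT/4: at [11, 30, 74, 140, 170] ⇒ [15, 34, 78, 144, 174]

Pooled cuts: [8, 15, 24, 34, 45, 64, 78, 96, 99, 112, 122, 134, 144, 154, 170, 174, 185, 194]

Fragments:
  8→15: 7 bp
  15→24: 9 bp
  24→34: 10 bp
  34→45: 11 bp
  45→64: 19 bp
  64→78: 14 bp
  78→96: 18 bp
  96→99: 3 bp
  99→112: 13 bp
  112→122: 10 bp
  122→134: 12 bp
  134→144: 10 bp
  144→154: 10 bp
  154→170: 16 bp
  170→174: 4 bp
  174→185: 11 bp
  185→194: 9 bp
  194→8 (wrap): 195-194+8 = 9 bp

[3,4,7,9,9,9,10,10,10,10,11,11,12,13,14,16,18,19]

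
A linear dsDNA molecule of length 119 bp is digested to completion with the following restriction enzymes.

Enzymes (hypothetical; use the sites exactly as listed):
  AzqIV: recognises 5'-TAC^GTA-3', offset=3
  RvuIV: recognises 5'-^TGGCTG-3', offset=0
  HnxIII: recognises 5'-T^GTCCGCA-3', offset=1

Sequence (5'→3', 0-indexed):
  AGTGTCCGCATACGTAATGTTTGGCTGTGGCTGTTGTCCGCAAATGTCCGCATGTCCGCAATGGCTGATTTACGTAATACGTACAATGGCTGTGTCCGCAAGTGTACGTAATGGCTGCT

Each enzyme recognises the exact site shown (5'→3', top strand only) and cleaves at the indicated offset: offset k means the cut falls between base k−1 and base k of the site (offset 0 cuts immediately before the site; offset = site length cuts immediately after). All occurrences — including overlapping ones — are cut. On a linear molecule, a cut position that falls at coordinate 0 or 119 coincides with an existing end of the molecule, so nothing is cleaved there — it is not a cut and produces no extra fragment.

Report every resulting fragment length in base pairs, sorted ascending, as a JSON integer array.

[3,4,6,6,7,7,8,8,8,8,8,10,10,12,14]

Scan for sites:
  AzqIV (TACGTA, off=3): starts [10, 70, 77, 104] → cuts [13, 73, 80, 107]
  RvuIV (TGGCTG, off=0): starts [21, 27, 61, 86, 111] → cuts [21, 27, 61, 86, 111]
  HnxIII (TGTCCGCA, off=1): starts [2, 34, 44, 52, 92] → cuts [3, 35, 45, 53, 93]

Pooled cuts: [3, 13, 21, 27, 35, 45, 53, 61, 73, 80, 86, 93, 107, 111]

Fragment lengths:
  [0,3): 3 bp
  [3,13): 10 bp
  [13,21): 8 bp
  [21,27): 6 bp
  [27,35): 8 bp
  [35,45): 10 bp
  [45,53): 8 bp
  [53,61): 8 bp
  [61,73): 12 bp
  [73,80): 7 bp
  [80,86): 6 bp
  [86,93): 7 bp
  [93,107): 14 bp
  [107,111): 4 bp
  [111,119): 8 bp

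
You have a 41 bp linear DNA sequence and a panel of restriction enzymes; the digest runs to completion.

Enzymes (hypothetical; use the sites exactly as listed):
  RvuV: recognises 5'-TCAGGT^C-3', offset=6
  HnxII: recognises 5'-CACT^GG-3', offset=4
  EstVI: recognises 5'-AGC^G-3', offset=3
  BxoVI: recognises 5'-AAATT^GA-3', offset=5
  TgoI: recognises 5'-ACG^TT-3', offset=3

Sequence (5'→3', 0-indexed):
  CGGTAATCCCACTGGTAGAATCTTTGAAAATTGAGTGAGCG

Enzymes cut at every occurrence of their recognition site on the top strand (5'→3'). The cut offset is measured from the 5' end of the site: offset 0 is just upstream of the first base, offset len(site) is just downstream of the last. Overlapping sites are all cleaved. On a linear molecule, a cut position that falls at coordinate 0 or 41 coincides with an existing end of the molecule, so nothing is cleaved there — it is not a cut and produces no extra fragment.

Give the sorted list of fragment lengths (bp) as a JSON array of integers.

[1,8,13,19]

Per-enzyme occurrences:
  RvuV (TCAGGTC, off=6): no sites
  HnxII (CACTGG, off=4): starts [9] → cuts [13]
  EstVI (AGCG, off=3): starts [37] → cuts [40]
  BxoVI (AAATTGA, off=5): starts [27] → cuts [32]
  TgoI (ACGTT, off=3): no sites

Pooled cuts: [13, 32, 40]

Fragment lengths:
  [0,13): 13 bp
  [13,32): 19 bp
  [32,40): 8 bp
  [40,41): 1 bp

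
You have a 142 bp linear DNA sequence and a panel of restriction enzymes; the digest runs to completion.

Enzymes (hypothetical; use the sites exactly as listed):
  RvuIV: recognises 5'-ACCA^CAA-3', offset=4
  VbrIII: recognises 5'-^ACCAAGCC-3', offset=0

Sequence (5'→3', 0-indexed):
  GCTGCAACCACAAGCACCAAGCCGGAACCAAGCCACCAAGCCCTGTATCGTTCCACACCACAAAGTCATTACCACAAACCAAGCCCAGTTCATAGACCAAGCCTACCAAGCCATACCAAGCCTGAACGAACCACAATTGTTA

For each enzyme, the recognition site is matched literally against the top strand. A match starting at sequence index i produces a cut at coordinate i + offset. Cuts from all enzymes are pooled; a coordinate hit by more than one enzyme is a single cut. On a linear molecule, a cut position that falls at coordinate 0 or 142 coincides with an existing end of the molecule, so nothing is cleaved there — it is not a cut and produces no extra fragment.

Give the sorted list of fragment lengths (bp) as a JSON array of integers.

[3,5,8,9,9,10,10,11,14,18,19,26]

Per-enzyme occurrences:
  RvuIV ACCACAA/4: at [6, 56, 70, 129] ⇒ [10, 60, 74, 133]
  VbrIII ACCAAGCC/0: at [15, 26, 34, 77, 95, 104, 114] ⇒ [15, 26, 34, 77, 95, 104, 114]

Pooled cuts: [10, 15, 26, 34, 60, 74, 77, 95, 104, 114, 133]

Fragment lengths:
  [0,10): 10 bp
  [10,15): 5 bp
  [15,26): 11 bp
  [26,34): 8 bp
  [34,60): 26 bp
  [60,74): 14 bp
  [74,77): 3 bp
  [77,95): 18 bp
  [95,104): 9 bp
  [104,114): 10 bp
  [114,133): 19 bp
  [133,142): 9 bp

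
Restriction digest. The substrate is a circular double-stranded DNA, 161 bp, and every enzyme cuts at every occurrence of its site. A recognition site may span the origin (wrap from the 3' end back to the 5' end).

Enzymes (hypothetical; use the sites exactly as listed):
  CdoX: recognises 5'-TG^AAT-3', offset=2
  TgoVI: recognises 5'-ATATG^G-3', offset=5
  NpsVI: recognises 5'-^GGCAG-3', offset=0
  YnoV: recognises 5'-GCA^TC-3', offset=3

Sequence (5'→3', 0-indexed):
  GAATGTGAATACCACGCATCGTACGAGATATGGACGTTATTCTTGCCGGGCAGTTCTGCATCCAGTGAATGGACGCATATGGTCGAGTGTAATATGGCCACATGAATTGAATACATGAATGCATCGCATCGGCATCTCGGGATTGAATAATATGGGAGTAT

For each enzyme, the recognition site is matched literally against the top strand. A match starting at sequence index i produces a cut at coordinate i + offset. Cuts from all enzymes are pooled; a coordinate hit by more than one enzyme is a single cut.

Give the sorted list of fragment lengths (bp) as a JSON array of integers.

[5,5,6,6,6,7,8,8,8,9,11,11,12,14,14,15,16]

Site scan:
  CdoX TGAAT/2: at [5, 65, 102, 107, 115, 143, 160] ⇒ [1, 7, 67, 104, 109, 117, 145]
  TgoVI ATATGG/5: at [27, 76, 91, 149] ⇒ [32, 81, 96, 154]
  NpsVI GGCAG/0: at [48] ⇒ [48]
  YnoV GCATC/3: at [15, 57, 120, 125, 131] ⇒ [18, 60, 123, 128, 134]

All cut coordinates (distinct, sorted): [1, 7, 18, 32, 48, 60, 67, 81, 96, 104, 109, 117, 123, 128, 134, 145, 154]

Fragments:
  1→7: 6 bp
  7→18: 11 bp
  18→32: 14 bp
  32→48: 16 bp
  48→60: 12 bp
  60→67: 7 bp
  67→81: 14 bp
  81→96: 15 bp
  96→104: 8 bp
  104→109: 5 bp
  109→117: 8 bp
  117→123: 6 bp
  123→128: 5 bp
  128→134: 6 bp
  134→145: 11 bp
  145→154: 9 bp
  154→1 (wrap): 161-154+1 = 8 bp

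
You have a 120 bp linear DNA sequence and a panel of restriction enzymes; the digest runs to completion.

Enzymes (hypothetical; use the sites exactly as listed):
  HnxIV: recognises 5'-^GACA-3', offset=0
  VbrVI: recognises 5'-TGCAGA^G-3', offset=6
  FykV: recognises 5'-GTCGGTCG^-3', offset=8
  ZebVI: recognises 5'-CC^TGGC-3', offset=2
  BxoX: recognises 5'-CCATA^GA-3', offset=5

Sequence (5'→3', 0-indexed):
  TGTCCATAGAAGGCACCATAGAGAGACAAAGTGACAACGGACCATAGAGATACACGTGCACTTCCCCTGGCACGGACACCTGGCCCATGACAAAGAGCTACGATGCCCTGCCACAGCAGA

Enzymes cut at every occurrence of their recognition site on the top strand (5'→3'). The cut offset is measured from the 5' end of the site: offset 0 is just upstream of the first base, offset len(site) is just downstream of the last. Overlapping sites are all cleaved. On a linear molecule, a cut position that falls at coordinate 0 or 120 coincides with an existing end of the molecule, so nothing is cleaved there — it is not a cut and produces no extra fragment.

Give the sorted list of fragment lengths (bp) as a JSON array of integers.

Site scan:
  HnxIV GACA/0: at [24, 32, 74, 88] ⇒ [24, 32, 74, 88]
  VbrVI (TGCAGAG, off=6): no sites
  FykV (GTCGGTCG, off=8): no sites
  ZebVI CCTGGC/2: at [65, 78] ⇒ [67, 80]
  BxoX CCATAGA/5: at [3, 15, 41] ⇒ [8, 20, 46]

Pooled cuts: [8, 20, 24, 32, 46, 67, 74, 80, 88]

Fragments:
  [0,8): 8 bp
  [8,20): 12 bp
  [20,24): 4 bp
  [24,32): 8 bp
  [32,46): 14 bp
  [46,67): 21 bp
  [67,74): 7 bp
  [74,80): 6 bp
  [80,88): 8 bp
  [88,120): 32 bp

[4,6,7,8,8,8,12,14,21,32]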